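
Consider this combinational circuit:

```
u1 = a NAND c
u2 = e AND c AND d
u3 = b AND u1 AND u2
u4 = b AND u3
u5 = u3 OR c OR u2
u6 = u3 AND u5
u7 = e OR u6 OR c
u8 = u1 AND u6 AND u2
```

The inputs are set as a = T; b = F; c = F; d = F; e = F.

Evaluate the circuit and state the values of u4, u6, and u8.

u1 = a NAND c = T NAND F = T
u2 = e AND c AND d = F AND F AND F = F
u3 = b AND u1 AND u2 = F AND T AND F = F
u4 = b AND u3 = F AND F = F
u5 = u3 OR c OR u2 = F OR F OR F = F
u6 = u3 AND u5 = F AND F = F
u8 = u1 AND u6 AND u2 = T AND F AND F = F

u4 = F  u6 = F  u8 = F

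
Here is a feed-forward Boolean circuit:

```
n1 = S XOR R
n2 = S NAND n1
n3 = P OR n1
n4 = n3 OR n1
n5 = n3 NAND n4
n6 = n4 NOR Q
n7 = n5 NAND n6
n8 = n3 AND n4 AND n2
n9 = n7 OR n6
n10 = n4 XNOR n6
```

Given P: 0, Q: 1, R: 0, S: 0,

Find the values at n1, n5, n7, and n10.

n1 = 0, n5 = 1, n7 = 1, n10 = 1

n1 = S XOR R = 0 XOR 0 = 0
n3 = P OR n1 = 0 OR 0 = 0
n4 = n3 OR n1 = 0 OR 0 = 0
n5 = n3 NAND n4 = 0 NAND 0 = 1
n6 = n4 NOR Q = 0 NOR 1 = 0
n7 = n5 NAND n6 = 1 NAND 0 = 1
n10 = n4 XNOR n6 = 0 XNOR 0 = 1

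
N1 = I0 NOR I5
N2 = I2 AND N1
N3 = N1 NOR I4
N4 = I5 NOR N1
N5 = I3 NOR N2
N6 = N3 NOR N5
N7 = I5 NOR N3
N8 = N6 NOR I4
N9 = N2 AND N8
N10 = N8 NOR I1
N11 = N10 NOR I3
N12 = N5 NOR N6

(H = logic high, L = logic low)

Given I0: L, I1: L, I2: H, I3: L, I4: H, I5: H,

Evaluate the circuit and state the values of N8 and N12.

N1 = I0 NOR I5 = L NOR H = L
N2 = I2 AND N1 = H AND L = L
N3 = N1 NOR I4 = L NOR H = L
N5 = I3 NOR N2 = L NOR L = H
N6 = N3 NOR N5 = L NOR H = L
N8 = N6 NOR I4 = L NOR H = L
N12 = N5 NOR N6 = H NOR L = L

N8 = L  N12 = L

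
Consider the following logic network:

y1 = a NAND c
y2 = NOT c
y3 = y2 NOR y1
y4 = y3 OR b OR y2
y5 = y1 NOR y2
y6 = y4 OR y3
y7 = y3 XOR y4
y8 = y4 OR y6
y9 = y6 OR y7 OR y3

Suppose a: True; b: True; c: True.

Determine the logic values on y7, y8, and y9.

y1 = a NAND c = True NAND True = False
y2 = NOT c = NOT True = False
y3 = y2 NOR y1 = False NOR False = True
y4 = y3 OR b OR y2 = True OR True OR False = True
y6 = y4 OR y3 = True OR True = True
y7 = y3 XOR y4 = True XOR True = False
y8 = y4 OR y6 = True OR True = True
y9 = y6 OR y7 OR y3 = True OR False OR True = True

y7 = False, y8 = True, y9 = True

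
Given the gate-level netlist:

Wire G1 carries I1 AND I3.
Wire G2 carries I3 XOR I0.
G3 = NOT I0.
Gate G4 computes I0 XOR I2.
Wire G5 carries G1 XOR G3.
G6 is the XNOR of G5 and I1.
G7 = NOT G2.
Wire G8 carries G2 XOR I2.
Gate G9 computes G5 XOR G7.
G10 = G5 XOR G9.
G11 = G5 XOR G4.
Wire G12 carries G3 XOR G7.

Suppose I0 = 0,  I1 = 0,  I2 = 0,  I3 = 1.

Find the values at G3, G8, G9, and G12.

G3 = 1, G8 = 1, G9 = 1, G12 = 1

G1 = I1 AND I3 = 0 AND 1 = 0
G2 = I3 XOR I0 = 1 XOR 0 = 1
G3 = NOT I0 = NOT 0 = 1
G5 = G1 XOR G3 = 0 XOR 1 = 1
G7 = NOT G2 = NOT 1 = 0
G8 = G2 XOR I2 = 1 XOR 0 = 1
G9 = G5 XOR G7 = 1 XOR 0 = 1
G12 = G3 XOR G7 = 1 XOR 0 = 1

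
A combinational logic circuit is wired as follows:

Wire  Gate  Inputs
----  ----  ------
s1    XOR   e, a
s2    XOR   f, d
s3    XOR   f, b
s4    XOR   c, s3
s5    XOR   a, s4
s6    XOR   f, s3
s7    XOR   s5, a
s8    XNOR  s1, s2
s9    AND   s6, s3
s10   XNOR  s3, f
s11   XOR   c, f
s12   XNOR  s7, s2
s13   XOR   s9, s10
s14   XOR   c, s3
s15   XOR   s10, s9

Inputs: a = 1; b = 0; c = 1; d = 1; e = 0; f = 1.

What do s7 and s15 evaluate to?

s7 = 0; s15 = 1

s3 = f XOR b = 1 XOR 0 = 1
s4 = c XOR s3 = 1 XOR 1 = 0
s5 = a XOR s4 = 1 XOR 0 = 1
s6 = f XOR s3 = 1 XOR 1 = 0
s7 = s5 XOR a = 1 XOR 1 = 0
s9 = s6 AND s3 = 0 AND 1 = 0
s10 = s3 XNOR f = 1 XNOR 1 = 1
s15 = s10 XOR s9 = 1 XOR 0 = 1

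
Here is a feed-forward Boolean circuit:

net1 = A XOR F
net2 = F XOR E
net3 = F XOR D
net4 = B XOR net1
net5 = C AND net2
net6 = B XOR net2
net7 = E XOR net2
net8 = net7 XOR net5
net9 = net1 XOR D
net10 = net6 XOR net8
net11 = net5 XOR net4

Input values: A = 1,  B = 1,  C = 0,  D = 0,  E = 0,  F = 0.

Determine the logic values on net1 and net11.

net1 = 1, net11 = 0

net1 = A XOR F = 1 XOR 0 = 1
net2 = F XOR E = 0 XOR 0 = 0
net4 = B XOR net1 = 1 XOR 1 = 0
net5 = C AND net2 = 0 AND 0 = 0
net11 = net5 XOR net4 = 0 XOR 0 = 0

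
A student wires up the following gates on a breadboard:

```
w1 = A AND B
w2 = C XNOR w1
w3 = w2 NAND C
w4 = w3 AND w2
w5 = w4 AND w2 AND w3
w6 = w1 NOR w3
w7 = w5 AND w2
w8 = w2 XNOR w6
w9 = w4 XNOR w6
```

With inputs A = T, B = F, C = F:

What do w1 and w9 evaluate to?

w1 = A AND B = T AND F = F
w2 = C XNOR w1 = F XNOR F = T
w3 = w2 NAND C = T NAND F = T
w4 = w3 AND w2 = T AND T = T
w6 = w1 NOR w3 = F NOR T = F
w9 = w4 XNOR w6 = T XNOR F = F

w1 = F  w9 = F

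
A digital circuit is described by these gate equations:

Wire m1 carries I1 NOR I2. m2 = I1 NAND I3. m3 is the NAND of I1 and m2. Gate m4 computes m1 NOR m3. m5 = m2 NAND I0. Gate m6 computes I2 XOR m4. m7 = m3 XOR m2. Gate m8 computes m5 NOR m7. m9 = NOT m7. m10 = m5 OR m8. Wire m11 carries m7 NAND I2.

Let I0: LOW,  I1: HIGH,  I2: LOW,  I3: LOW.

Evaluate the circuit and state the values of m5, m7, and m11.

m5 = HIGH, m7 = HIGH, m11 = HIGH

m2 = I1 NAND I3 = HIGH NAND LOW = HIGH
m3 = I1 NAND m2 = HIGH NAND HIGH = LOW
m5 = m2 NAND I0 = HIGH NAND LOW = HIGH
m7 = m3 XOR m2 = LOW XOR HIGH = HIGH
m11 = m7 NAND I2 = HIGH NAND LOW = HIGH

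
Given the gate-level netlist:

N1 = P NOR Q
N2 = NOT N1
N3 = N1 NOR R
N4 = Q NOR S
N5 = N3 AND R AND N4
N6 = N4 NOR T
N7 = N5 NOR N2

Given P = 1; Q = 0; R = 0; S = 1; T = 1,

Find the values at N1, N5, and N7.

N1 = P NOR Q = 1 NOR 0 = 0
N2 = NOT N1 = NOT 0 = 1
N3 = N1 NOR R = 0 NOR 0 = 1
N4 = Q NOR S = 0 NOR 1 = 0
N5 = N3 AND R AND N4 = 1 AND 0 AND 0 = 0
N7 = N5 NOR N2 = 0 NOR 1 = 0

N1 = 0  N5 = 0  N7 = 0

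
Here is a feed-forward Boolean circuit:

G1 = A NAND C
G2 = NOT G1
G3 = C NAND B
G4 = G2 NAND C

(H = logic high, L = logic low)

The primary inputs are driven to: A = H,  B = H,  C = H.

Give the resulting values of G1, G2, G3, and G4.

G1 = A NAND C = H NAND H = L
G2 = NOT G1 = NOT L = H
G3 = C NAND B = H NAND H = L
G4 = G2 NAND C = H NAND H = L

G1 = L, G2 = H, G3 = L, G4 = L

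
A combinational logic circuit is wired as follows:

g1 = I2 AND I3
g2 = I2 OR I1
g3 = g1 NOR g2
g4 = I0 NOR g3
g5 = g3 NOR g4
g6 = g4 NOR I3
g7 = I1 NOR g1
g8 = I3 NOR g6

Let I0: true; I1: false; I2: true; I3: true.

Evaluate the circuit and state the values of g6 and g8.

g1 = I2 AND I3 = true AND true = true
g2 = I2 OR I1 = true OR false = true
g3 = g1 NOR g2 = true NOR true = false
g4 = I0 NOR g3 = true NOR false = false
g6 = g4 NOR I3 = false NOR true = false
g8 = I3 NOR g6 = true NOR false = false

g6 = false, g8 = false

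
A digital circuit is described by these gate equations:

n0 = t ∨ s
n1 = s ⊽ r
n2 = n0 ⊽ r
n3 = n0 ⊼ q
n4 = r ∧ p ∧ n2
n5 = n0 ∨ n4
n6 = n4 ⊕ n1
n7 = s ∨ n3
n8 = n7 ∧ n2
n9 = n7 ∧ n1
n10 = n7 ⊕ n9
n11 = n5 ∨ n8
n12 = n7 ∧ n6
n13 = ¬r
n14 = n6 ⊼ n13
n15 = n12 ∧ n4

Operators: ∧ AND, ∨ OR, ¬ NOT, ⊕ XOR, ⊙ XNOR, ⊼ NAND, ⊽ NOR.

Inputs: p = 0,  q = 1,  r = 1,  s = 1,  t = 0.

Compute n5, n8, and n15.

n5 = 1  n8 = 0  n15 = 0

n0 = t OR s = 0 OR 1 = 1
n1 = s NOR r = 1 NOR 1 = 0
n2 = n0 NOR r = 1 NOR 1 = 0
n3 = n0 NAND q = 1 NAND 1 = 0
n4 = r AND p AND n2 = 1 AND 0 AND 0 = 0
n5 = n0 OR n4 = 1 OR 0 = 1
n6 = n4 XOR n1 = 0 XOR 0 = 0
n7 = s OR n3 = 1 OR 0 = 1
n8 = n7 AND n2 = 1 AND 0 = 0
n12 = n7 AND n6 = 1 AND 0 = 0
n15 = n12 AND n4 = 0 AND 0 = 0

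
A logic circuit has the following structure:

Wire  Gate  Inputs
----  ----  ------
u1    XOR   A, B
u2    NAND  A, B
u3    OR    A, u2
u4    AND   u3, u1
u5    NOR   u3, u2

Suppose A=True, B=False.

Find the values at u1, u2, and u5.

u1 = A XOR B = True XOR False = True
u2 = A NAND B = True NAND False = True
u3 = A OR u2 = True OR True = True
u5 = u3 NOR u2 = True NOR True = False

u1 = True  u2 = True  u5 = False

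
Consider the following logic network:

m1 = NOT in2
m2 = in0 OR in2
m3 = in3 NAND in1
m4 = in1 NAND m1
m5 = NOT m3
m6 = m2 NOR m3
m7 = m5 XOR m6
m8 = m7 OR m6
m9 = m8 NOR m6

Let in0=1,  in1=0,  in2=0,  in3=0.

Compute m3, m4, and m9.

m3 = 1, m4 = 1, m9 = 1

m1 = NOT in2 = NOT 0 = 1
m2 = in0 OR in2 = 1 OR 0 = 1
m3 = in3 NAND in1 = 0 NAND 0 = 1
m4 = in1 NAND m1 = 0 NAND 1 = 1
m5 = NOT m3 = NOT 1 = 0
m6 = m2 NOR m3 = 1 NOR 1 = 0
m7 = m5 XOR m6 = 0 XOR 0 = 0
m8 = m7 OR m6 = 0 OR 0 = 0
m9 = m8 NOR m6 = 0 NOR 0 = 1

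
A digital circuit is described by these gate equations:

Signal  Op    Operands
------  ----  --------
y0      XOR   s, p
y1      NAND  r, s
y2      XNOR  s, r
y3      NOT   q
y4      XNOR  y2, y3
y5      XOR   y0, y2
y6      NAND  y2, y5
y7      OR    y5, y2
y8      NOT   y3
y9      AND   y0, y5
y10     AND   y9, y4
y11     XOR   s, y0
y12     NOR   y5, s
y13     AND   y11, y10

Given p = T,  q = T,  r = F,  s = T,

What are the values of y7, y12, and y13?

y0 = s XOR p = T XOR T = F
y2 = s XNOR r = T XNOR F = F
y3 = NOT q = NOT T = F
y4 = y2 XNOR y3 = F XNOR F = T
y5 = y0 XOR y2 = F XOR F = F
y7 = y5 OR y2 = F OR F = F
y9 = y0 AND y5 = F AND F = F
y10 = y9 AND y4 = F AND T = F
y11 = s XOR y0 = T XOR F = T
y12 = y5 NOR s = F NOR T = F
y13 = y11 AND y10 = T AND F = F

y7 = F  y12 = F  y13 = F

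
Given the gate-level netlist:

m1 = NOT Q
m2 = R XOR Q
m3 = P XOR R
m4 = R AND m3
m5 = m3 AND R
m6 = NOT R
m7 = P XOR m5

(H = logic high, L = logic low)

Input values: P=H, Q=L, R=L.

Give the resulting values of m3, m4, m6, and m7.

m3 = H; m4 = L; m6 = H; m7 = H

m3 = P XOR R = H XOR L = H
m4 = R AND m3 = L AND H = L
m5 = m3 AND R = H AND L = L
m6 = NOT R = NOT L = H
m7 = P XOR m5 = H XOR L = H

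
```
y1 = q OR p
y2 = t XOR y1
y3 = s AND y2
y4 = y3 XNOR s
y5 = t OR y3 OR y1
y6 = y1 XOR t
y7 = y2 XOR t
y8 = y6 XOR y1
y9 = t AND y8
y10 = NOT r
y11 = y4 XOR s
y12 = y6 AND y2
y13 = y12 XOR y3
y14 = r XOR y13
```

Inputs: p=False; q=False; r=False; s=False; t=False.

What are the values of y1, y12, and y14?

y1 = False, y12 = False, y14 = False

y1 = q OR p = False OR False = False
y2 = t XOR y1 = False XOR False = False
y3 = s AND y2 = False AND False = False
y6 = y1 XOR t = False XOR False = False
y12 = y6 AND y2 = False AND False = False
y13 = y12 XOR y3 = False XOR False = False
y14 = r XOR y13 = False XOR False = False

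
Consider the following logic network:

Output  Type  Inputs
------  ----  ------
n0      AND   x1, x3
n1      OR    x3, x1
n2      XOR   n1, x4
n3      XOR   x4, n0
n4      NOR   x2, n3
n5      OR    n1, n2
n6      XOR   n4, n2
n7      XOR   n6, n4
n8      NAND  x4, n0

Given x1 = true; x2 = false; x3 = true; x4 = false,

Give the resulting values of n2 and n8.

n0 = x1 AND x3 = true AND true = true
n1 = x3 OR x1 = true OR true = true
n2 = n1 XOR x4 = true XOR false = true
n8 = x4 NAND n0 = false NAND true = true

n2 = true, n8 = true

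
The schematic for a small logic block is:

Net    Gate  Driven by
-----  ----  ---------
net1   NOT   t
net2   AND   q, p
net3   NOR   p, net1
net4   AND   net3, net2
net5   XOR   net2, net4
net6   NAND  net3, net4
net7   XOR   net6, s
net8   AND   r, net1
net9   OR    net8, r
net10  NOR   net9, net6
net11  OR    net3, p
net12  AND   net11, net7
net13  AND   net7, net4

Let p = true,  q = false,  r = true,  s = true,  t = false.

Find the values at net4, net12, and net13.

net4 = false  net12 = false  net13 = false

net1 = NOT t = NOT false = true
net2 = q AND p = false AND true = false
net3 = p NOR net1 = true NOR true = false
net4 = net3 AND net2 = false AND false = false
net6 = net3 NAND net4 = false NAND false = true
net7 = net6 XOR s = true XOR true = false
net11 = net3 OR p = false OR true = true
net12 = net11 AND net7 = true AND false = false
net13 = net7 AND net4 = false AND false = false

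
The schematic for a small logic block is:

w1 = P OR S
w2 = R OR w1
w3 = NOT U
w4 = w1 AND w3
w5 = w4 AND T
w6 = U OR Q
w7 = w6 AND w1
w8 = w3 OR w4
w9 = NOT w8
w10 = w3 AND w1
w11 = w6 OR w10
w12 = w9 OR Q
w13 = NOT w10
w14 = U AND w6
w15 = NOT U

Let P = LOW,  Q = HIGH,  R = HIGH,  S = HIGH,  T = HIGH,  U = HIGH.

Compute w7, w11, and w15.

w7 = HIGH, w11 = HIGH, w15 = LOW

w1 = P OR S = LOW OR HIGH = HIGH
w3 = NOT U = NOT HIGH = LOW
w6 = U OR Q = HIGH OR HIGH = HIGH
w7 = w6 AND w1 = HIGH AND HIGH = HIGH
w10 = w3 AND w1 = LOW AND HIGH = LOW
w11 = w6 OR w10 = HIGH OR LOW = HIGH
w15 = NOT U = NOT HIGH = LOW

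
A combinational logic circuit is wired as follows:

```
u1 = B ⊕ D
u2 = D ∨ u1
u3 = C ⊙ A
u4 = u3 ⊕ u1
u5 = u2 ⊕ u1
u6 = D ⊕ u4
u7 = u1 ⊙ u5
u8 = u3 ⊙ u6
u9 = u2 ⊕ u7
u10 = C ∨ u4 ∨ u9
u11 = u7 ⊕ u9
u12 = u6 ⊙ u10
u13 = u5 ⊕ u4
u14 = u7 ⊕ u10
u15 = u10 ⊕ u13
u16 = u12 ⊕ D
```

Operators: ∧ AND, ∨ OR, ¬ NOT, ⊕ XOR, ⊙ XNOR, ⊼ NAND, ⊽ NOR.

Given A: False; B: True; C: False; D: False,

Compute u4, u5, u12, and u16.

u4 = False, u5 = False, u12 = False, u16 = False

u1 = B XOR D = True XOR False = True
u2 = D OR u1 = False OR True = True
u3 = C XNOR A = False XNOR False = True
u4 = u3 XOR u1 = True XOR True = False
u5 = u2 XOR u1 = True XOR True = False
u6 = D XOR u4 = False XOR False = False
u7 = u1 XNOR u5 = True XNOR False = False
u9 = u2 XOR u7 = True XOR False = True
u10 = C OR u4 OR u9 = False OR False OR True = True
u12 = u6 XNOR u10 = False XNOR True = False
u16 = u12 XOR D = False XOR False = False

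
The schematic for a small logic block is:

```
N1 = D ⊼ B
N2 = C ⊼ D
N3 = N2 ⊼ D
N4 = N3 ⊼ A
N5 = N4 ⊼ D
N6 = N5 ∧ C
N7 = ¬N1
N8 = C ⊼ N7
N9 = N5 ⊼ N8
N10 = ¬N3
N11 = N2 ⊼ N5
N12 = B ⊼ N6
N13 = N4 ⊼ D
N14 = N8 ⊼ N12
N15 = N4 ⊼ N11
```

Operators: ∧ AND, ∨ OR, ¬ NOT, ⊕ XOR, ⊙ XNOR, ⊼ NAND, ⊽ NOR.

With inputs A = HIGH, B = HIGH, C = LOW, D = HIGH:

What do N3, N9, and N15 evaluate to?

N3 = LOW; N9 = HIGH; N15 = LOW

N1 = D NAND B = HIGH NAND HIGH = LOW
N2 = C NAND D = LOW NAND HIGH = HIGH
N3 = N2 NAND D = HIGH NAND HIGH = LOW
N4 = N3 NAND A = LOW NAND HIGH = HIGH
N5 = N4 NAND D = HIGH NAND HIGH = LOW
N7 = NOT N1 = NOT LOW = HIGH
N8 = C NAND N7 = LOW NAND HIGH = HIGH
N9 = N5 NAND N8 = LOW NAND HIGH = HIGH
N11 = N2 NAND N5 = HIGH NAND LOW = HIGH
N15 = N4 NAND N11 = HIGH NAND HIGH = LOW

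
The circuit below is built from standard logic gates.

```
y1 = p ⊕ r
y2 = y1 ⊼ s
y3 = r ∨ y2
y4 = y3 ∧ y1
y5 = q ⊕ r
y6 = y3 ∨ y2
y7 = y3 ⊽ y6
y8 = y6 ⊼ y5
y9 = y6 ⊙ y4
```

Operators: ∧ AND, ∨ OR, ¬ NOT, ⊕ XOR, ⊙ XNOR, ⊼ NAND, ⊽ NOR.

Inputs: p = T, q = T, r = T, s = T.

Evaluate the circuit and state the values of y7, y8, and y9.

y1 = p XOR r = T XOR T = F
y2 = y1 NAND s = F NAND T = T
y3 = r OR y2 = T OR T = T
y4 = y3 AND y1 = T AND F = F
y5 = q XOR r = T XOR T = F
y6 = y3 OR y2 = T OR T = T
y7 = y3 NOR y6 = T NOR T = F
y8 = y6 NAND y5 = T NAND F = T
y9 = y6 XNOR y4 = T XNOR F = F

y7 = F, y8 = T, y9 = F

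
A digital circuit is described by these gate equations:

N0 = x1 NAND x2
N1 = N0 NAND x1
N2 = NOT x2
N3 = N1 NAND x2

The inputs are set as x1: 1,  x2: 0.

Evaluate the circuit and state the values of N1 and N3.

N0 = x1 NAND x2 = 1 NAND 0 = 1
N1 = N0 NAND x1 = 1 NAND 1 = 0
N3 = N1 NAND x2 = 0 NAND 0 = 1

N1 = 0, N3 = 1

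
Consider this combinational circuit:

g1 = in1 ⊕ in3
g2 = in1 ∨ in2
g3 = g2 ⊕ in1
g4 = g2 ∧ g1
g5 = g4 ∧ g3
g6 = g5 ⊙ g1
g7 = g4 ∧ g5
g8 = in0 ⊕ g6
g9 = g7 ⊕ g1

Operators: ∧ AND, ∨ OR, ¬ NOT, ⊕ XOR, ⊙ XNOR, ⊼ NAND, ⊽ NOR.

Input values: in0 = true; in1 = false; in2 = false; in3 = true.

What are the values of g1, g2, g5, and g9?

g1 = true, g2 = false, g5 = false, g9 = true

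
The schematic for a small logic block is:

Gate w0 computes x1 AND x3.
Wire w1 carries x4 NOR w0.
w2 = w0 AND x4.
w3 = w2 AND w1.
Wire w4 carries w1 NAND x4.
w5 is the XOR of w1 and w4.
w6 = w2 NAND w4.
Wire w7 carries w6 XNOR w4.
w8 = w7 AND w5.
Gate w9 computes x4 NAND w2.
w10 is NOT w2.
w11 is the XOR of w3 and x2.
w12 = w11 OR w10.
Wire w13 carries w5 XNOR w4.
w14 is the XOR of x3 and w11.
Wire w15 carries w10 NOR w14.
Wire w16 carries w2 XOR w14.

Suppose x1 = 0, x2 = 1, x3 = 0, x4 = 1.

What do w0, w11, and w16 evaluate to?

w0 = x1 AND x3 = 0 AND 0 = 0
w1 = x4 NOR w0 = 1 NOR 0 = 0
w2 = w0 AND x4 = 0 AND 1 = 0
w3 = w2 AND w1 = 0 AND 0 = 0
w11 = w3 XOR x2 = 0 XOR 1 = 1
w14 = x3 XOR w11 = 0 XOR 1 = 1
w16 = w2 XOR w14 = 0 XOR 1 = 1

w0 = 0; w11 = 1; w16 = 1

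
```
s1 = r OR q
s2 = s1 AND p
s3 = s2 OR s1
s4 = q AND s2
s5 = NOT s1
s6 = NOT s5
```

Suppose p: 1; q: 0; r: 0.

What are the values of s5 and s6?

s1 = r OR q = 0 OR 0 = 0
s5 = NOT s1 = NOT 0 = 1
s6 = NOT s5 = NOT 1 = 0

s5 = 1  s6 = 0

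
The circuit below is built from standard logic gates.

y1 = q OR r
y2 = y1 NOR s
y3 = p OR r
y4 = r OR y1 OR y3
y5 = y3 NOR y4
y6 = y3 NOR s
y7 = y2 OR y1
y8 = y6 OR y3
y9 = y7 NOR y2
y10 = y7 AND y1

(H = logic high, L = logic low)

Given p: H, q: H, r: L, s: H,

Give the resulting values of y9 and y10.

y1 = q OR r = H OR L = H
y2 = y1 NOR s = H NOR H = L
y7 = y2 OR y1 = L OR H = H
y9 = y7 NOR y2 = H NOR L = L
y10 = y7 AND y1 = H AND H = H

y9 = L  y10 = H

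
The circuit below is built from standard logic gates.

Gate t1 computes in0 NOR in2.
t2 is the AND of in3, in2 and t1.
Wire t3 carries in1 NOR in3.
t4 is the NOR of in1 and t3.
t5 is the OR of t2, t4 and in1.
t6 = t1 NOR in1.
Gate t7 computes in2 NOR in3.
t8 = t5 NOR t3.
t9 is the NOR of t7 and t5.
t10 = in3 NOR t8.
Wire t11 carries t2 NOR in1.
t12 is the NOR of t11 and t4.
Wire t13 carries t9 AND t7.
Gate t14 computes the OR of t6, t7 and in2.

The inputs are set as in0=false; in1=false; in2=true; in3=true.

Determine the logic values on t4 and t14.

t1 = in0 NOR in2 = false NOR true = false
t3 = in1 NOR in3 = false NOR true = false
t4 = in1 NOR t3 = false NOR false = true
t6 = t1 NOR in1 = false NOR false = true
t7 = in2 NOR in3 = true NOR true = false
t14 = t6 OR t7 OR in2 = true OR false OR true = true

t4 = true, t14 = true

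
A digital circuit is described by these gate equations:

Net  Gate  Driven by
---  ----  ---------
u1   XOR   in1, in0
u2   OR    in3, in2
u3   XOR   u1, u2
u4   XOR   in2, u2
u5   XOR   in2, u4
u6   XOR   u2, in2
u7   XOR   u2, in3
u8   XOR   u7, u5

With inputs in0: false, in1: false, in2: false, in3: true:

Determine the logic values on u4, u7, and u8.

u4 = true; u7 = false; u8 = true

u2 = in3 OR in2 = true OR false = true
u4 = in2 XOR u2 = false XOR true = true
u5 = in2 XOR u4 = false XOR true = true
u7 = u2 XOR in3 = true XOR true = false
u8 = u7 XOR u5 = false XOR true = true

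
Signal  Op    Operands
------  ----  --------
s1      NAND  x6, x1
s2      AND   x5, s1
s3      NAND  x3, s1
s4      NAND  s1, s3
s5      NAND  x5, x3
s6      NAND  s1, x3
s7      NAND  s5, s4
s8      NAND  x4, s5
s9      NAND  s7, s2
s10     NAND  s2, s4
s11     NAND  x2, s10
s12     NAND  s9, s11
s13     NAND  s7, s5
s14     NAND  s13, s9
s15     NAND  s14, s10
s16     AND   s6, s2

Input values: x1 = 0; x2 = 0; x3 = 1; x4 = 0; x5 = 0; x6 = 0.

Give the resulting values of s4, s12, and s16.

s4 = 1, s12 = 0, s16 = 0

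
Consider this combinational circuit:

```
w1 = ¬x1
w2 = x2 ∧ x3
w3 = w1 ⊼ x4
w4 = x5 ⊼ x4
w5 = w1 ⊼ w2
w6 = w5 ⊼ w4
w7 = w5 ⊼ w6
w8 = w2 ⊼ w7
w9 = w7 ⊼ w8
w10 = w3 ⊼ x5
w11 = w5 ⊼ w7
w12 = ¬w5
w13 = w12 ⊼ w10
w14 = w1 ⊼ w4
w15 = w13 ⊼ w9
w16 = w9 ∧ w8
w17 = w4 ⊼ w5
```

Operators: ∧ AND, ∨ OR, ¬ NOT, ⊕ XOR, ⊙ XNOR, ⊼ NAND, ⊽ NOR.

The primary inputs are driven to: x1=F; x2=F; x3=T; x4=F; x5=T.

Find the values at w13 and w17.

w1 = NOT x1 = NOT F = T
w2 = x2 AND x3 = F AND T = F
w3 = w1 NAND x4 = T NAND F = T
w4 = x5 NAND x4 = T NAND F = T
w5 = w1 NAND w2 = T NAND F = T
w10 = w3 NAND x5 = T NAND T = F
w12 = NOT w5 = NOT T = F
w13 = w12 NAND w10 = F NAND F = T
w17 = w4 NAND w5 = T NAND T = F

w13 = T; w17 = F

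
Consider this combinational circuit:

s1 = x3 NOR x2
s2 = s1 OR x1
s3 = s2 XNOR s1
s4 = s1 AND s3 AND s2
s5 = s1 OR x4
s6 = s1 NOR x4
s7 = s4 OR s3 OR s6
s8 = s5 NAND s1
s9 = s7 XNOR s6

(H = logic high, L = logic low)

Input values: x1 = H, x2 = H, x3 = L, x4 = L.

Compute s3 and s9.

s3 = L, s9 = H

s1 = x3 NOR x2 = L NOR H = L
s2 = s1 OR x1 = L OR H = H
s3 = s2 XNOR s1 = H XNOR L = L
s4 = s1 AND s3 AND s2 = L AND L AND H = L
s6 = s1 NOR x4 = L NOR L = H
s7 = s4 OR s3 OR s6 = L OR L OR H = H
s9 = s7 XNOR s6 = H XNOR H = H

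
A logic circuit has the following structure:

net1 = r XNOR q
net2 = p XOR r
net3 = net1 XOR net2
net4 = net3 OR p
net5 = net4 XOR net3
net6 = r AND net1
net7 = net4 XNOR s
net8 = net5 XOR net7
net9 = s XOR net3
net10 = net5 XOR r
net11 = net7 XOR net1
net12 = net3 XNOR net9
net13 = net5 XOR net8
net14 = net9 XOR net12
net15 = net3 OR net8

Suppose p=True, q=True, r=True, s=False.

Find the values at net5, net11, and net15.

net5 = False; net11 = True; net15 = True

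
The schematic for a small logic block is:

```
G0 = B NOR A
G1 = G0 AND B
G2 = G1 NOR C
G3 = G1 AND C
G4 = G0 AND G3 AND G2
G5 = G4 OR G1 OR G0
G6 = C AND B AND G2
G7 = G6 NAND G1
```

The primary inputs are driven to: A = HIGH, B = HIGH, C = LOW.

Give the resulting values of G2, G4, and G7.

G2 = HIGH; G4 = LOW; G7 = HIGH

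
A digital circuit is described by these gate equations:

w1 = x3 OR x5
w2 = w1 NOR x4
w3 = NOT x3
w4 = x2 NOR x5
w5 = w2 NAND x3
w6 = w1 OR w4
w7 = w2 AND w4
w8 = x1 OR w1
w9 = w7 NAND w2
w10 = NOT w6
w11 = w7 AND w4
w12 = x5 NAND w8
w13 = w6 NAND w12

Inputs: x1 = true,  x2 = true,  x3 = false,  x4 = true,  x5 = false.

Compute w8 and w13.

w1 = x3 OR x5 = false OR false = false
w4 = x2 NOR x5 = true NOR false = false
w6 = w1 OR w4 = false OR false = false
w8 = x1 OR w1 = true OR false = true
w12 = x5 NAND w8 = false NAND true = true
w13 = w6 NAND w12 = false NAND true = true

w8 = true, w13 = true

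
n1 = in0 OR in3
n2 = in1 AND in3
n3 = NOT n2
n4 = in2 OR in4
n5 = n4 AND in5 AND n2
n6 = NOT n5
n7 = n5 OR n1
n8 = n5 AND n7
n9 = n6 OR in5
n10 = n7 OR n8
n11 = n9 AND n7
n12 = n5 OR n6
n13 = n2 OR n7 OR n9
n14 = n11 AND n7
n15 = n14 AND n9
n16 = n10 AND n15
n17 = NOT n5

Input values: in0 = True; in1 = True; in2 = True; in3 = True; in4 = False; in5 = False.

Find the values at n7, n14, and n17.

n1 = in0 OR in3 = True OR True = True
n2 = in1 AND in3 = True AND True = True
n4 = in2 OR in4 = True OR False = True
n5 = n4 AND in5 AND n2 = True AND False AND True = False
n6 = NOT n5 = NOT False = True
n7 = n5 OR n1 = False OR True = True
n9 = n6 OR in5 = True OR False = True
n11 = n9 AND n7 = True AND True = True
n14 = n11 AND n7 = True AND True = True
n17 = NOT n5 = NOT False = True

n7 = True  n14 = True  n17 = True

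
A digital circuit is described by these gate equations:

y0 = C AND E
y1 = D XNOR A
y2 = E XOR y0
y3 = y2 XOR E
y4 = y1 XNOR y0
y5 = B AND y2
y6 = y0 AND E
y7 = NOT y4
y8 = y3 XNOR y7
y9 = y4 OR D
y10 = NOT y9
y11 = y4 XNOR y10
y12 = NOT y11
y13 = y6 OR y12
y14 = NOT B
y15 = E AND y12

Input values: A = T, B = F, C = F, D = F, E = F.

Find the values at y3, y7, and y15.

y3 = F  y7 = F  y15 = F

y0 = C AND E = F AND F = F
y1 = D XNOR A = F XNOR T = F
y2 = E XOR y0 = F XOR F = F
y3 = y2 XOR E = F XOR F = F
y4 = y1 XNOR y0 = F XNOR F = T
y7 = NOT y4 = NOT T = F
y9 = y4 OR D = T OR F = T
y10 = NOT y9 = NOT T = F
y11 = y4 XNOR y10 = T XNOR F = F
y12 = NOT y11 = NOT F = T
y15 = E AND y12 = F AND T = F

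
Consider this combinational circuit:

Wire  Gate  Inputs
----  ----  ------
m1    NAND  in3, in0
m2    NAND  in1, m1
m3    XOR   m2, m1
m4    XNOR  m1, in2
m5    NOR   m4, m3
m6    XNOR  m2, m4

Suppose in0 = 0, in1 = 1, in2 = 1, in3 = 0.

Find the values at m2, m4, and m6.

m2 = 0, m4 = 1, m6 = 0

m1 = in3 NAND in0 = 0 NAND 0 = 1
m2 = in1 NAND m1 = 1 NAND 1 = 0
m4 = m1 XNOR in2 = 1 XNOR 1 = 1
m6 = m2 XNOR m4 = 0 XNOR 1 = 0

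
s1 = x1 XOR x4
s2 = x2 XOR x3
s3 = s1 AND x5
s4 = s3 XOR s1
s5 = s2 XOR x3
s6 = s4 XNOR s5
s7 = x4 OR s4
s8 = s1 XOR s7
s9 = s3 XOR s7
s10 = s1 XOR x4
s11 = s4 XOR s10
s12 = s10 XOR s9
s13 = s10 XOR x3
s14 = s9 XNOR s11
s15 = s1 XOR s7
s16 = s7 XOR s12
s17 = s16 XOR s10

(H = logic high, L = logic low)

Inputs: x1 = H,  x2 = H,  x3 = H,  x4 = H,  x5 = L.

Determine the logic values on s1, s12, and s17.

s1 = L  s12 = L  s17 = L

s1 = x1 XOR x4 = H XOR H = L
s3 = s1 AND x5 = L AND L = L
s4 = s3 XOR s1 = L XOR L = L
s7 = x4 OR s4 = H OR L = H
s9 = s3 XOR s7 = L XOR H = H
s10 = s1 XOR x4 = L XOR H = H
s12 = s10 XOR s9 = H XOR H = L
s16 = s7 XOR s12 = H XOR L = H
s17 = s16 XOR s10 = H XOR H = L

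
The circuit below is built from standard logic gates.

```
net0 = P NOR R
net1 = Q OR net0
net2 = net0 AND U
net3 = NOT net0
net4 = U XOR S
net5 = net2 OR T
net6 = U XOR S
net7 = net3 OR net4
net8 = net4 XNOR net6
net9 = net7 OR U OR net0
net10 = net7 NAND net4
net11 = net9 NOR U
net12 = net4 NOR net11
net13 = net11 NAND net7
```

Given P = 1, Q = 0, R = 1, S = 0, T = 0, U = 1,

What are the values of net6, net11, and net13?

net0 = P NOR R = 1 NOR 1 = 0
net3 = NOT net0 = NOT 0 = 1
net4 = U XOR S = 1 XOR 0 = 1
net6 = U XOR S = 1 XOR 0 = 1
net7 = net3 OR net4 = 1 OR 1 = 1
net9 = net7 OR U OR net0 = 1 OR 1 OR 0 = 1
net11 = net9 NOR U = 1 NOR 1 = 0
net13 = net11 NAND net7 = 0 NAND 1 = 1

net6 = 1, net11 = 0, net13 = 1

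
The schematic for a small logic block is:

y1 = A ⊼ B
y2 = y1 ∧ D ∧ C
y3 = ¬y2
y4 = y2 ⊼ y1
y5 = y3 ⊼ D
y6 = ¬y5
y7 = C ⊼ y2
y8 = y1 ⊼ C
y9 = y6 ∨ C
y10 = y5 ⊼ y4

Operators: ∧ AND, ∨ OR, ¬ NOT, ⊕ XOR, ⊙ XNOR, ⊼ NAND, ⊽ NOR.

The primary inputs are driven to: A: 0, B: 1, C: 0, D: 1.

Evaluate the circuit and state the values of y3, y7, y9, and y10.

y3 = 1, y7 = 1, y9 = 1, y10 = 1

y1 = A NAND B = 0 NAND 1 = 1
y2 = y1 AND D AND C = 1 AND 1 AND 0 = 0
y3 = NOT y2 = NOT 0 = 1
y4 = y2 NAND y1 = 0 NAND 1 = 1
y5 = y3 NAND D = 1 NAND 1 = 0
y6 = NOT y5 = NOT 0 = 1
y7 = C NAND y2 = 0 NAND 0 = 1
y9 = y6 OR C = 1 OR 0 = 1
y10 = y5 NAND y4 = 0 NAND 1 = 1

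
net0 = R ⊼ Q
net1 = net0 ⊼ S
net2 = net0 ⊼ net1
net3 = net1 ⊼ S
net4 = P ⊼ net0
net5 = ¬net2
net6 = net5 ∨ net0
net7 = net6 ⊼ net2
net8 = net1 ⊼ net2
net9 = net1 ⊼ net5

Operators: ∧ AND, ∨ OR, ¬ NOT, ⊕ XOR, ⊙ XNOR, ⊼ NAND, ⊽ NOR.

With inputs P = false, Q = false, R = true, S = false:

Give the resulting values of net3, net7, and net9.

net0 = R NAND Q = true NAND false = true
net1 = net0 NAND S = true NAND false = true
net2 = net0 NAND net1 = true NAND true = false
net3 = net1 NAND S = true NAND false = true
net5 = NOT net2 = NOT false = true
net6 = net5 OR net0 = true OR true = true
net7 = net6 NAND net2 = true NAND false = true
net9 = net1 NAND net5 = true NAND true = false

net3 = true  net7 = true  net9 = false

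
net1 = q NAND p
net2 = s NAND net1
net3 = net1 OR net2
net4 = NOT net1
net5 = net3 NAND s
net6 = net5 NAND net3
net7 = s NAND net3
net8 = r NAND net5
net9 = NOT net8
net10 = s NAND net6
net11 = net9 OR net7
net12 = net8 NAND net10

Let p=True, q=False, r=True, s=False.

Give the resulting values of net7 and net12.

net7 = True  net12 = True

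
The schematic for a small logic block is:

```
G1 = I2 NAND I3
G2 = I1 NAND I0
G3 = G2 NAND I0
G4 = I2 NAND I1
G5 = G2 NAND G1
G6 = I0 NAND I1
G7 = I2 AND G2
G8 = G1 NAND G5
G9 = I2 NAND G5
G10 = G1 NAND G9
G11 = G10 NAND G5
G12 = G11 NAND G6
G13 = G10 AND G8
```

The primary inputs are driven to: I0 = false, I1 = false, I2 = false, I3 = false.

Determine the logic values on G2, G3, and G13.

G2 = true, G3 = true, G13 = false

G1 = I2 NAND I3 = false NAND false = true
G2 = I1 NAND I0 = false NAND false = true
G3 = G2 NAND I0 = true NAND false = true
G5 = G2 NAND G1 = true NAND true = false
G8 = G1 NAND G5 = true NAND false = true
G9 = I2 NAND G5 = false NAND false = true
G10 = G1 NAND G9 = true NAND true = false
G13 = G10 AND G8 = false AND true = false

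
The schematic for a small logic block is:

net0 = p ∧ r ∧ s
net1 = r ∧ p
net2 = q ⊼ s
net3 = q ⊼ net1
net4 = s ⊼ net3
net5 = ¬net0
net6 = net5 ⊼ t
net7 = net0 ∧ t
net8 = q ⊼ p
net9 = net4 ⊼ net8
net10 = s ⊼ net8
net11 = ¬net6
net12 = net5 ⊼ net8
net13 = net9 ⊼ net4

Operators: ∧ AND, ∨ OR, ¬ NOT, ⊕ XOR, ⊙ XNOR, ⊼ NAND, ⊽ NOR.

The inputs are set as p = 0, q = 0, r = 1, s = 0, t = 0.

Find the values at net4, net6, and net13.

net4 = 1  net6 = 1  net13 = 1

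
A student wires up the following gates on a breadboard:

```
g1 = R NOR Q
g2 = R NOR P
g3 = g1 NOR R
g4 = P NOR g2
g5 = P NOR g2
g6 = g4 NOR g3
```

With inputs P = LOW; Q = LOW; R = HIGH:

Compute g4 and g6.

g4 = HIGH; g6 = LOW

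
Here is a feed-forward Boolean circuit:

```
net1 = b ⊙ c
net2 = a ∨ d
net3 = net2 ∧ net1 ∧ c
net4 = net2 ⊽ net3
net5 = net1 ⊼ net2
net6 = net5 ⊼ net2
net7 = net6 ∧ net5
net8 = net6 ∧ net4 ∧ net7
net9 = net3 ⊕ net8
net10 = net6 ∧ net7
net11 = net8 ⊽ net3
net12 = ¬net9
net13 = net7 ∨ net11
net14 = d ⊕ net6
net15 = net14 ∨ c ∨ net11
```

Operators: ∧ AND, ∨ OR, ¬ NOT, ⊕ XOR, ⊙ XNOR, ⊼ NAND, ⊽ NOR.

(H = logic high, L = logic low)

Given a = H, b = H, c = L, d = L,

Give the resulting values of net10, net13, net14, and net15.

net1 = b XNOR c = H XNOR L = L
net2 = a OR d = H OR L = H
net3 = net2 AND net1 AND c = H AND L AND L = L
net4 = net2 NOR net3 = H NOR L = L
net5 = net1 NAND net2 = L NAND H = H
net6 = net5 NAND net2 = H NAND H = L
net7 = net6 AND net5 = L AND H = L
net8 = net6 AND net4 AND net7 = L AND L AND L = L
net10 = net6 AND net7 = L AND L = L
net11 = net8 NOR net3 = L NOR L = H
net13 = net7 OR net11 = L OR H = H
net14 = d XOR net6 = L XOR L = L
net15 = net14 OR c OR net11 = L OR L OR H = H

net10 = L  net13 = H  net14 = L  net15 = H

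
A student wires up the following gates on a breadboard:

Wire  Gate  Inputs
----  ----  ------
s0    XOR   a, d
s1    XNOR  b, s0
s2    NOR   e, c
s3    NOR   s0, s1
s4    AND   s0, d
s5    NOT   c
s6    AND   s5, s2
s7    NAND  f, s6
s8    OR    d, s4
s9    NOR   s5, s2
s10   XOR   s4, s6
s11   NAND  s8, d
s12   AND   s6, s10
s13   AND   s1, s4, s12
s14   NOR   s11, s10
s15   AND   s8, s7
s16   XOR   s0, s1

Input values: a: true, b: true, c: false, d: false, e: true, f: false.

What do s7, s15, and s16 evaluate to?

s0 = a XOR d = true XOR false = true
s1 = b XNOR s0 = true XNOR true = true
s2 = e NOR c = true NOR false = false
s4 = s0 AND d = true AND false = false
s5 = NOT c = NOT false = true
s6 = s5 AND s2 = true AND false = false
s7 = f NAND s6 = false NAND false = true
s8 = d OR s4 = false OR false = false
s15 = s8 AND s7 = false AND true = false
s16 = s0 XOR s1 = true XOR true = false

s7 = true  s15 = false  s16 = false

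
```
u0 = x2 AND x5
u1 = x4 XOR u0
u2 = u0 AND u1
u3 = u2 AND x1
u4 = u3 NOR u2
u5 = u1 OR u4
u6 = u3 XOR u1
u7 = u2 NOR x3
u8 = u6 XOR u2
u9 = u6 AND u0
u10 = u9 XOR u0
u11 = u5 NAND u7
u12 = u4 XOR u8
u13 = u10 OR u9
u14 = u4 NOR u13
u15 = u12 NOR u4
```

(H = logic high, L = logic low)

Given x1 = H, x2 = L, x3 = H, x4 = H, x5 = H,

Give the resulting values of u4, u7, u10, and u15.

u4 = H  u7 = L  u10 = L  u15 = L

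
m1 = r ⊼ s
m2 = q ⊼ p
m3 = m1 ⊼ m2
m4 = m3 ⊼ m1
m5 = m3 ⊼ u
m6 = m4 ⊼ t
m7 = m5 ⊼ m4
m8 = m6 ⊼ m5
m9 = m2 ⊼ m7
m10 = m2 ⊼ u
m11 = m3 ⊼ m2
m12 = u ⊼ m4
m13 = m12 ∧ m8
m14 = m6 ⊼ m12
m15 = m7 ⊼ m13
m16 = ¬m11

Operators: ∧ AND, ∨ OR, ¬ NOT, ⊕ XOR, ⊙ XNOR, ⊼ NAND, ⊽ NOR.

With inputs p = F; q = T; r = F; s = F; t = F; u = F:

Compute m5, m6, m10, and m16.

m5 = T  m6 = T  m10 = T  m16 = F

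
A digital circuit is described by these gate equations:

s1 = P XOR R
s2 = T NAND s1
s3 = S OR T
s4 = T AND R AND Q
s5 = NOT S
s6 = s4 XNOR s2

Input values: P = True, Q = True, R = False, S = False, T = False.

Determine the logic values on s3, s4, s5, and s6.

s1 = P XOR R = True XOR False = True
s2 = T NAND s1 = False NAND True = True
s3 = S OR T = False OR False = False
s4 = T AND R AND Q = False AND False AND True = False
s5 = NOT S = NOT False = True
s6 = s4 XNOR s2 = False XNOR True = False

s3 = False  s4 = False  s5 = True  s6 = False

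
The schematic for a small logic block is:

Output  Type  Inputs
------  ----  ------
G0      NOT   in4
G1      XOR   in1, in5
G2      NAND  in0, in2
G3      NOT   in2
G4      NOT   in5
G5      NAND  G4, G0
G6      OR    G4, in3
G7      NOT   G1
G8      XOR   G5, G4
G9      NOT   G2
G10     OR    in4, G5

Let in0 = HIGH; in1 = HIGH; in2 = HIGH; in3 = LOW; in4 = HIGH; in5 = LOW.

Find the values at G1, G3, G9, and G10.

G0 = NOT in4 = NOT HIGH = LOW
G1 = in1 XOR in5 = HIGH XOR LOW = HIGH
G2 = in0 NAND in2 = HIGH NAND HIGH = LOW
G3 = NOT in2 = NOT HIGH = LOW
G4 = NOT in5 = NOT LOW = HIGH
G5 = G4 NAND G0 = HIGH NAND LOW = HIGH
G9 = NOT G2 = NOT LOW = HIGH
G10 = in4 OR G5 = HIGH OR HIGH = HIGH

G1 = HIGH; G3 = LOW; G9 = HIGH; G10 = HIGH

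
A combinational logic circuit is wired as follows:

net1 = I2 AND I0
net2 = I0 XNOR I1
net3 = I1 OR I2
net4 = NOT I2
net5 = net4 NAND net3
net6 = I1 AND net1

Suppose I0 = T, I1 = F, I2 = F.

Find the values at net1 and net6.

net1 = I2 AND I0 = F AND T = F
net6 = I1 AND net1 = F AND F = F

net1 = F  net6 = F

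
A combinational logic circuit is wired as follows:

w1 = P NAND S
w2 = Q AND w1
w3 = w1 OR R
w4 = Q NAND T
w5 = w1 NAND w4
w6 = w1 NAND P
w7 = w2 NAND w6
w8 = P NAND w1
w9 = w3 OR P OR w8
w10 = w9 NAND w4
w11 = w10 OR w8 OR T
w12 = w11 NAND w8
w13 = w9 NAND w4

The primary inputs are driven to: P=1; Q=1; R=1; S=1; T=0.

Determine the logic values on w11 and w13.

w11 = 1; w13 = 0

w1 = P NAND S = 1 NAND 1 = 0
w3 = w1 OR R = 0 OR 1 = 1
w4 = Q NAND T = 1 NAND 0 = 1
w8 = P NAND w1 = 1 NAND 0 = 1
w9 = w3 OR P OR w8 = 1 OR 1 OR 1 = 1
w10 = w9 NAND w4 = 1 NAND 1 = 0
w11 = w10 OR w8 OR T = 0 OR 1 OR 0 = 1
w13 = w9 NAND w4 = 1 NAND 1 = 0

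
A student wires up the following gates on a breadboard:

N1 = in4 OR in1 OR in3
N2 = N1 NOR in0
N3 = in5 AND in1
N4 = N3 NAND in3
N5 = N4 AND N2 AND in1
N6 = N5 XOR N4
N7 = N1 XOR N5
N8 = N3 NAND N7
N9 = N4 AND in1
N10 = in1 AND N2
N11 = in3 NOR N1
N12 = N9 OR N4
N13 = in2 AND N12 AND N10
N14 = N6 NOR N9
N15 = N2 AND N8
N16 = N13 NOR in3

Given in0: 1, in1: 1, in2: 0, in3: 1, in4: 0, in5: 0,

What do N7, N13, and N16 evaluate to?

N7 = 1, N13 = 0, N16 = 0

N1 = in4 OR in1 OR in3 = 0 OR 1 OR 1 = 1
N2 = N1 NOR in0 = 1 NOR 1 = 0
N3 = in5 AND in1 = 0 AND 1 = 0
N4 = N3 NAND in3 = 0 NAND 1 = 1
N5 = N4 AND N2 AND in1 = 1 AND 0 AND 1 = 0
N7 = N1 XOR N5 = 1 XOR 0 = 1
N9 = N4 AND in1 = 1 AND 1 = 1
N10 = in1 AND N2 = 1 AND 0 = 0
N12 = N9 OR N4 = 1 OR 1 = 1
N13 = in2 AND N12 AND N10 = 0 AND 1 AND 0 = 0
N16 = N13 NOR in3 = 0 NOR 1 = 0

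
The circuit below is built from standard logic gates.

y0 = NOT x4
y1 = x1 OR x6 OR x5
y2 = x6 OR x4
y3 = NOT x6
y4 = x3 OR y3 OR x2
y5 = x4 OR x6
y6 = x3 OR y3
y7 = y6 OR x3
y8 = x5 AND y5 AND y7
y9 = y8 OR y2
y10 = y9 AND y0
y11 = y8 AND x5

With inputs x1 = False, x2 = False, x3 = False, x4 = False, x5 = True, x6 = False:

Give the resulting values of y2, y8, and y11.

y2 = False, y8 = False, y11 = False

y2 = x6 OR x4 = False OR False = False
y3 = NOT x6 = NOT False = True
y5 = x4 OR x6 = False OR False = False
y6 = x3 OR y3 = False OR True = True
y7 = y6 OR x3 = True OR False = True
y8 = x5 AND y5 AND y7 = True AND False AND True = False
y11 = y8 AND x5 = False AND True = False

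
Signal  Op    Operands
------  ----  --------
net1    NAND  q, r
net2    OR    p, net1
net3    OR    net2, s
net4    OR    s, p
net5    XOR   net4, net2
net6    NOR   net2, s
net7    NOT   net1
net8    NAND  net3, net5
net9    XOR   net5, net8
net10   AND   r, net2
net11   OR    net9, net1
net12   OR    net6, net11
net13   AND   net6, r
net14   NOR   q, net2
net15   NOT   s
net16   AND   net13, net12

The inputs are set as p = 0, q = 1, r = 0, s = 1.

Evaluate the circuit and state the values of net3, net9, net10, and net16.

net3 = 1  net9 = 1  net10 = 0  net16 = 0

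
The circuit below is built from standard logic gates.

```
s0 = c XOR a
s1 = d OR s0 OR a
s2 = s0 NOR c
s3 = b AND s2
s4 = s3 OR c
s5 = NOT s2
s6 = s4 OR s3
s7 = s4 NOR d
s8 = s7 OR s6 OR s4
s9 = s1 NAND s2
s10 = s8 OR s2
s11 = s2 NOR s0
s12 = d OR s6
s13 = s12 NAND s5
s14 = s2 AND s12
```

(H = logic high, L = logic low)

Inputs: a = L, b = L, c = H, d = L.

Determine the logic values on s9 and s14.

s9 = H, s14 = L

s0 = c XOR a = H XOR L = H
s1 = d OR s0 OR a = L OR H OR L = H
s2 = s0 NOR c = H NOR H = L
s3 = b AND s2 = L AND L = L
s4 = s3 OR c = L OR H = H
s6 = s4 OR s3 = H OR L = H
s9 = s1 NAND s2 = H NAND L = H
s12 = d OR s6 = L OR H = H
s14 = s2 AND s12 = L AND H = L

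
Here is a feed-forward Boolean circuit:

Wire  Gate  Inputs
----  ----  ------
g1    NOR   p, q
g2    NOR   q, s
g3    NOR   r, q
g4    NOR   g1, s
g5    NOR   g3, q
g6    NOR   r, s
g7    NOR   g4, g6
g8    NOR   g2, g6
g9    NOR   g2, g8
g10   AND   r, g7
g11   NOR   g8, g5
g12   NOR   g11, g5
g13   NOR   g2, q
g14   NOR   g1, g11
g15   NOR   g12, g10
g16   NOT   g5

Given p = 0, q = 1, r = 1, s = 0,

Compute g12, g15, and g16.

g1 = p NOR q = 0 NOR 1 = 0
g2 = q NOR s = 1 NOR 0 = 0
g3 = r NOR q = 1 NOR 1 = 0
g4 = g1 NOR s = 0 NOR 0 = 1
g5 = g3 NOR q = 0 NOR 1 = 0
g6 = r NOR s = 1 NOR 0 = 0
g7 = g4 NOR g6 = 1 NOR 0 = 0
g8 = g2 NOR g6 = 0 NOR 0 = 1
g10 = r AND g7 = 1 AND 0 = 0
g11 = g8 NOR g5 = 1 NOR 0 = 0
g12 = g11 NOR g5 = 0 NOR 0 = 1
g15 = g12 NOR g10 = 1 NOR 0 = 0
g16 = NOT g5 = NOT 0 = 1

g12 = 1  g15 = 0  g16 = 1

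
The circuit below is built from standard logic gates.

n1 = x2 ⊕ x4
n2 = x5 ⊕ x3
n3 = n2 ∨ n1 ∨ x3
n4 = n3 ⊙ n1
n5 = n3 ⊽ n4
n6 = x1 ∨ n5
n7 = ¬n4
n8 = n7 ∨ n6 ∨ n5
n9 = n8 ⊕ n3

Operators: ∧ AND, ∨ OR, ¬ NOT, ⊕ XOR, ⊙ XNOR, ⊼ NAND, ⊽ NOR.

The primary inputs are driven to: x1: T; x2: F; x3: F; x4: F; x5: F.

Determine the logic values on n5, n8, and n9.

n1 = x2 XOR x4 = F XOR F = F
n2 = x5 XOR x3 = F XOR F = F
n3 = n2 OR n1 OR x3 = F OR F OR F = F
n4 = n3 XNOR n1 = F XNOR F = T
n5 = n3 NOR n4 = F NOR T = F
n6 = x1 OR n5 = T OR F = T
n7 = NOT n4 = NOT T = F
n8 = n7 OR n6 OR n5 = F OR T OR F = T
n9 = n8 XOR n3 = T XOR F = T

n5 = F, n8 = T, n9 = T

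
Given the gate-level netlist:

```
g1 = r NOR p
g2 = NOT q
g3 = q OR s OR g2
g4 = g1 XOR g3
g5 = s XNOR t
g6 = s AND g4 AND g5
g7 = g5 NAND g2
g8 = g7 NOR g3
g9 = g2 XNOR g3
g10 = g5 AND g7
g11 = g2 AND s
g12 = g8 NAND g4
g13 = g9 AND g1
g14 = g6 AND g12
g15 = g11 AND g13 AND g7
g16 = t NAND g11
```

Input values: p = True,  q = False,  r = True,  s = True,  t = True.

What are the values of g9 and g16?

g9 = True; g16 = False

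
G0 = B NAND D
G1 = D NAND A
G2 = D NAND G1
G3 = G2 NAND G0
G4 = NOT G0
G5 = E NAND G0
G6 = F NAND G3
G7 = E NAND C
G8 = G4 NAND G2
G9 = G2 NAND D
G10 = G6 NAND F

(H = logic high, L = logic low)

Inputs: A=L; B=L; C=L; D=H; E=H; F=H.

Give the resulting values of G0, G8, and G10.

G0 = H, G8 = H, G10 = H

G0 = B NAND D = L NAND H = H
G1 = D NAND A = H NAND L = H
G2 = D NAND G1 = H NAND H = L
G3 = G2 NAND G0 = L NAND H = H
G4 = NOT G0 = NOT H = L
G6 = F NAND G3 = H NAND H = L
G8 = G4 NAND G2 = L NAND L = H
G10 = G6 NAND F = L NAND H = H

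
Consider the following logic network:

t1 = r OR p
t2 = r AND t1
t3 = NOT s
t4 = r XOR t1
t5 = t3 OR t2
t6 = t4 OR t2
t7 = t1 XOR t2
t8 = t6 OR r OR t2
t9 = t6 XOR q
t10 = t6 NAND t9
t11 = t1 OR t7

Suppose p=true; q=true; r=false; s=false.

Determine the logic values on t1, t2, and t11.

t1 = true; t2 = false; t11 = true

t1 = r OR p = false OR true = true
t2 = r AND t1 = false AND true = false
t7 = t1 XOR t2 = true XOR false = true
t11 = t1 OR t7 = true OR true = true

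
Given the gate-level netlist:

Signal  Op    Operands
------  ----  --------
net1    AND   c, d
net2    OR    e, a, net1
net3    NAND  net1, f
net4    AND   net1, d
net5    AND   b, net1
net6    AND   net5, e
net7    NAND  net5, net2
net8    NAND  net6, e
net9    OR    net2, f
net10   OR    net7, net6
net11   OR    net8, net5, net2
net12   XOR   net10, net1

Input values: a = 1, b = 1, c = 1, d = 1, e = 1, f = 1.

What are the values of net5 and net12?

net1 = c AND d = 1 AND 1 = 1
net2 = e OR a OR net1 = 1 OR 1 OR 1 = 1
net5 = b AND net1 = 1 AND 1 = 1
net6 = net5 AND e = 1 AND 1 = 1
net7 = net5 NAND net2 = 1 NAND 1 = 0
net10 = net7 OR net6 = 0 OR 1 = 1
net12 = net10 XOR net1 = 1 XOR 1 = 0

net5 = 1, net12 = 0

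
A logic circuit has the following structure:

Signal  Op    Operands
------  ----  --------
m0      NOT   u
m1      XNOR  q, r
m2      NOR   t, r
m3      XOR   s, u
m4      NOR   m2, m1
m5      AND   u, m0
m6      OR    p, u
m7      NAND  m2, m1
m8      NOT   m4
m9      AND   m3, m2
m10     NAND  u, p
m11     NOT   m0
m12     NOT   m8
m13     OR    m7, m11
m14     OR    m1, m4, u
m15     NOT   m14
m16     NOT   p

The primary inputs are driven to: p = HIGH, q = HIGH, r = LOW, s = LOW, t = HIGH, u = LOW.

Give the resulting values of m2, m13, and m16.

m2 = LOW; m13 = HIGH; m16 = LOW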